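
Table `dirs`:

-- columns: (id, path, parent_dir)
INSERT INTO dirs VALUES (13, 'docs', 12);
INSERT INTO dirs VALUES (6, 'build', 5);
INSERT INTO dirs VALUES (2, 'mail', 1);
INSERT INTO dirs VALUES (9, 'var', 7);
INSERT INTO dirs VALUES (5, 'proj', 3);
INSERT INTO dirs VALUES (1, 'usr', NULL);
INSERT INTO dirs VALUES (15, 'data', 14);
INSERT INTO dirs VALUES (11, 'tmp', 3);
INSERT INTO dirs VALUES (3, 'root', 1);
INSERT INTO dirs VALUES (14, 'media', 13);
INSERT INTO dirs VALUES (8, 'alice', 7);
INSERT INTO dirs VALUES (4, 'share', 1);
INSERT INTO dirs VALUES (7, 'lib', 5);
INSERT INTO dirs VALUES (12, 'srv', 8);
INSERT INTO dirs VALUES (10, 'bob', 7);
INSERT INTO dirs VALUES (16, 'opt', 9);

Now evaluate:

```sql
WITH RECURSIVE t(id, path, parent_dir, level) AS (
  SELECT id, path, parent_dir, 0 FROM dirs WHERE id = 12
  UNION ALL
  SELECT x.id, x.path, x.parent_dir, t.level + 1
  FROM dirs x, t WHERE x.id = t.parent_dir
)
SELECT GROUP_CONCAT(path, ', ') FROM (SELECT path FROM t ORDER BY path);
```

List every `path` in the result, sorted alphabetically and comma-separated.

Base: id=12 (srv), parent_dir=8, level 0.
Iteration 1: join on id=8 -> alice (id 8, parent_dir=7, level 1).
Iteration 2: join on id=7 -> lib (id 7, parent_dir=5, level 2).
Iteration 3: join on id=5 -> proj (id 5, parent_dir=3, level 3).
Iteration 4: join on id=3 -> root (id 3, parent_dir=1, level 4).
Iteration 5: join on id=1 -> usr (id 1, parent_dir=NULL, level 5).
Iteration 6: parent_dir is NULL; no match; recursion stops.

alice, lib, proj, root, srv, usr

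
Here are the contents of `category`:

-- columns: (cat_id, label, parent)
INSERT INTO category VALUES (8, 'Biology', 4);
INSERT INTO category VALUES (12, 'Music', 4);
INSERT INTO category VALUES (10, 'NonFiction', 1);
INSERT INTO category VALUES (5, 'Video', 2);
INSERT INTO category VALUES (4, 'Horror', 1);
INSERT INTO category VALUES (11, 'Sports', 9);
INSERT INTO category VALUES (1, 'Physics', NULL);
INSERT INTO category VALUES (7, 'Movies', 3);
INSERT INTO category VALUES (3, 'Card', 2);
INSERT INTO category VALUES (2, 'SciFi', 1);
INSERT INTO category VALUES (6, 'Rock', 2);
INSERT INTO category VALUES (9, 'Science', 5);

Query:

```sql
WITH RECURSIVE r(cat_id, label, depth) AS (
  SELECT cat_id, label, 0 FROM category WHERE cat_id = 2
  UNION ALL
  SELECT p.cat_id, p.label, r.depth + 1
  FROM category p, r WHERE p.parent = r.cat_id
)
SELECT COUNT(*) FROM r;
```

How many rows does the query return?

Base: cat_id=2 (SciFi) at depth 0.
Iteration 1: rows with parent in {2} -> Card (id 3, depth 1), Video (id 5, depth 1), Rock (id 6, depth 1).
Iteration 2: rows with parent in {3,5,6} -> Movies (id 7, depth 2), Science (id 9, depth 2).
Iteration 3: rows with parent in {7,9} -> Sports (id 11, depth 3).
Iteration 4: no rows with parent in {11}; recursion stops.
Total rows emitted: 7.

7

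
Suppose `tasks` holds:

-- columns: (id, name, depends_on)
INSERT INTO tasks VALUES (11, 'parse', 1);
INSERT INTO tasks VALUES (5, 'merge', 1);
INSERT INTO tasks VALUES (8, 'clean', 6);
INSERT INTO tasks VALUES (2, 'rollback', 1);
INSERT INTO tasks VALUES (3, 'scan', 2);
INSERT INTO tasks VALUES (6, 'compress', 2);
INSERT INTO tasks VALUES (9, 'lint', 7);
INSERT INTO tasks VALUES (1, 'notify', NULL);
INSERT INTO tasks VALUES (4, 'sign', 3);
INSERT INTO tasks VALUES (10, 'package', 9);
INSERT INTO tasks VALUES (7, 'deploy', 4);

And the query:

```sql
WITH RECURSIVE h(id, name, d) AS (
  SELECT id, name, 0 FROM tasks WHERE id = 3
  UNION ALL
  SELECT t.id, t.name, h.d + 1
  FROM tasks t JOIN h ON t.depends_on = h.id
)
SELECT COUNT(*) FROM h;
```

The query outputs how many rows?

5

Base: id=3 (scan) at d 0.
Iteration 1: rows with depends_on in {3} -> sign (id 4, d 1).
Iteration 2: rows with depends_on in {4} -> deploy (id 7, d 2).
Iteration 3: rows with depends_on in {7} -> lint (id 9, d 3).
Iteration 4: rows with depends_on in {9} -> package (id 10, d 4).
Iteration 5: no rows with depends_on in {10}; recursion stops.
Total rows emitted: 5.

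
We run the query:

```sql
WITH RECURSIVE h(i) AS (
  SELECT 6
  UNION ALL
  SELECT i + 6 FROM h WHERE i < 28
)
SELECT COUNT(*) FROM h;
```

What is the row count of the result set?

Base: i=6.
Iteration 1: 6 < 28 holds -> i = 6 + 6 = 12.
Iteration 2: 12 < 28 holds -> i = 12 + 6 = 18.
Iteration 3: 18 < 28 holds -> i = 18 + 6 = 24.
Iteration 4: 24 < 28 holds -> i = 24 + 6 = 30.
Iteration 5: 30 < 28 fails; recursion stops.
Total rows emitted: 5.

5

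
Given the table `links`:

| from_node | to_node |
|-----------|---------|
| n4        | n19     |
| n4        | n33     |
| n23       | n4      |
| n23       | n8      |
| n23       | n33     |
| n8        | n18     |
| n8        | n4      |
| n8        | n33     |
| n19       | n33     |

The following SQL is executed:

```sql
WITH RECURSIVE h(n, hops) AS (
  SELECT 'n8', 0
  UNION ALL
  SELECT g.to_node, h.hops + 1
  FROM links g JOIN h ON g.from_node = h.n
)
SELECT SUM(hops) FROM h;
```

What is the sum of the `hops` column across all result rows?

10

Base: (n8, hops=0).
Iteration 1: edges from {n8} -> (n18, hops=1), (n33, hops=1), (n4, hops=1).
Iteration 2: edges from {n18,n33,n4} -> (n19, hops=2), (n33, hops=2).
Iteration 3: edges from {n19,n33} -> (n33, hops=3).
Iteration 4: no outgoing edges from {n33}; recursion stops.
SUM(hops) = 0 + 1 + 1 + 1 + 2 + 2 + 3 = 10.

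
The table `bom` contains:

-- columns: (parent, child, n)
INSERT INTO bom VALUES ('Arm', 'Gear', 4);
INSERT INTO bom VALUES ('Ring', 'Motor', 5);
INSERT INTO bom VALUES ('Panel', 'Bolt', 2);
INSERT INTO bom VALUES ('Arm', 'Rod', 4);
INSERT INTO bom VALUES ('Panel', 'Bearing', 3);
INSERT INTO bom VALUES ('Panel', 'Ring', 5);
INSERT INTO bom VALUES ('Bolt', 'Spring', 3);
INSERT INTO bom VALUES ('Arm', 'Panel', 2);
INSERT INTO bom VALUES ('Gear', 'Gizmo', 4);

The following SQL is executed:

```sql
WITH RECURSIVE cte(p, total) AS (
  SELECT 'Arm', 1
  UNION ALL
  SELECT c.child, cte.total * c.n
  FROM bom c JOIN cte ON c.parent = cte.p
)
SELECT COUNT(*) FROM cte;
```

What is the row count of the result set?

10

Base: (Arm, total=1).
Iteration 1: components of {Arm} -> Gear = 1*4 = 4, Panel = 1*2 = 2, Rod = 1*4 = 4.
Iteration 2: components of {Gear,Panel,Rod} -> Bearing = 2*3 = 6, Bolt = 2*2 = 4, Gizmo = 4*4 = 16, Ring = 2*5 = 10.
Iteration 3: components of {Bearing,Bolt,Gizmo,Ring} -> Motor = 10*5 = 50, Spring = 4*3 = 12.
Iteration 4: no further components; recursion stops.
Total rows emitted: 10.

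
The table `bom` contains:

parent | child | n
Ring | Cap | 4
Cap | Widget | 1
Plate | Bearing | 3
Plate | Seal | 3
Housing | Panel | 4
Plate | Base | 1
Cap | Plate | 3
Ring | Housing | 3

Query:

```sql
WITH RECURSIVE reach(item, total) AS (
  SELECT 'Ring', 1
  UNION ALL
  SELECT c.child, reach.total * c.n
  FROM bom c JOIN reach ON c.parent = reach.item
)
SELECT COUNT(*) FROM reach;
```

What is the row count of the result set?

9

Base: (Ring, total=1).
Iteration 1: components of {Ring} -> Cap = 1*4 = 4, Housing = 1*3 = 3.
Iteration 2: components of {Cap,Housing} -> Panel = 3*4 = 12, Plate = 4*3 = 12, Widget = 4*1 = 4.
Iteration 3: components of {Panel,Plate,Widget} -> Base = 12*1 = 12, Bearing = 12*3 = 36, Seal = 12*3 = 36.
Iteration 4: no further components; recursion stops.
Total rows emitted: 9.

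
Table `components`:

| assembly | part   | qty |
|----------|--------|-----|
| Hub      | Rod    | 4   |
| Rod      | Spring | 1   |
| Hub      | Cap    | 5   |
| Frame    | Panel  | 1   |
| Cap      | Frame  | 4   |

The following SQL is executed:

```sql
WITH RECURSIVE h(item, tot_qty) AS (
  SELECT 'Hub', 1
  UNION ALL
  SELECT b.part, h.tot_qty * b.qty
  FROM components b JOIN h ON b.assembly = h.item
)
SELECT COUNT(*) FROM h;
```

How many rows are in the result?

Base: (Hub, tot_qty=1).
Iteration 1: components of {Hub} -> Cap = 1*5 = 5, Rod = 1*4 = 4.
Iteration 2: components of {Cap,Rod} -> Frame = 5*4 = 20, Spring = 4*1 = 4.
Iteration 3: components of {Frame,Spring} -> Panel = 20*1 = 20.
Iteration 4: no further components; recursion stops.
Total rows emitted: 6.

6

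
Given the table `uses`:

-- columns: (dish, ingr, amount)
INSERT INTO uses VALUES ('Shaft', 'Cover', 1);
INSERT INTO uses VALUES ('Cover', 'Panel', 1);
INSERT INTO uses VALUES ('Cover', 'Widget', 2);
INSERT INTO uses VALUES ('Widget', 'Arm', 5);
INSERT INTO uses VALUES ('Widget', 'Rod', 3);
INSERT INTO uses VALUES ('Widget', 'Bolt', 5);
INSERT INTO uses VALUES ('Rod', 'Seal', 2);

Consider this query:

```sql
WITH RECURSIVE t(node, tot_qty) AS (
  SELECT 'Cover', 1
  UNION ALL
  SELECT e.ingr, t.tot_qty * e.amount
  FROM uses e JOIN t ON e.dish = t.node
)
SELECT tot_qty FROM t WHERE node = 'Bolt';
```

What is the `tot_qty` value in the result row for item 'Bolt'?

Base: (Cover, tot_qty=1).
Iteration 1: components of {Cover} -> Panel = 1*1 = 1, Widget = 1*2 = 2.
Iteration 2: components of {Panel,Widget} -> Arm = 2*5 = 10, Bolt = 2*5 = 10, Rod = 2*3 = 6.
Iteration 3: components of {Arm,Bolt,Rod} -> Seal = 6*2 = 12.
Iteration 4: no further components; recursion stops.

10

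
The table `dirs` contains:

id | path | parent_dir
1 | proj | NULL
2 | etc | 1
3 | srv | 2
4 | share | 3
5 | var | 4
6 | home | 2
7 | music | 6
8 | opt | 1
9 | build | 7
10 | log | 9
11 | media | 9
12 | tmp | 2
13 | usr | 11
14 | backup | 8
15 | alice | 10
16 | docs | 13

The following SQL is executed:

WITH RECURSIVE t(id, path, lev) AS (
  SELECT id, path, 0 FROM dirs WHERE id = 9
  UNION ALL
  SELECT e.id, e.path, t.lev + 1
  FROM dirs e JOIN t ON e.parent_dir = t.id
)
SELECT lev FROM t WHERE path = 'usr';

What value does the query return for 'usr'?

Base: id=9 (build) at lev 0.
Iteration 1: rows with parent_dir in {9} -> log (id 10, lev 1), media (id 11, lev 1).
Iteration 2: rows with parent_dir in {10,11} -> usr (id 13, lev 2), alice (id 15, lev 2).
Iteration 3: rows with parent_dir in {13,15} -> docs (id 16, lev 3).
Iteration 4: no rows with parent_dir in {16}; recursion stops.

2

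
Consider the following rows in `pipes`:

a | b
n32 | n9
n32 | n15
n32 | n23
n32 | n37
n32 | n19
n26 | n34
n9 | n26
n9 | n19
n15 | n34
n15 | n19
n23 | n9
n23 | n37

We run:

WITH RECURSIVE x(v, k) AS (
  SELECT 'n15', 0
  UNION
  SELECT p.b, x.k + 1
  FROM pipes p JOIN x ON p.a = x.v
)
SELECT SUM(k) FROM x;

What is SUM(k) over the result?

2

Base: (n15, k=0).
Iteration 1: edges from {n15} -> (n19, k=1), (n34, k=1).
Iteration 2: no outgoing edges from {n19,n34}; recursion stops.
SUM(k) = 0 + 1 + 1 = 2.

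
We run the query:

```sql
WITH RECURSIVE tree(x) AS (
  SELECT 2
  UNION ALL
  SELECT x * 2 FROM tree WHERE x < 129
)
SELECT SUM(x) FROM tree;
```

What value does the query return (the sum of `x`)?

510

Base: x=2.
Iteration 1: 2 < 129 holds -> x = 2 * 2 = 4.
Iteration 2: 4 < 129 holds -> x = 4 * 2 = 8.
Iteration 3: 8 < 129 holds -> x = 8 * 2 = 16.
Iteration 4: 16 < 129 holds -> x = 16 * 2 = 32.
Iteration 5: 32 < 129 holds -> x = 32 * 2 = 64.
Iteration 6: 64 < 129 holds -> x = 64 * 2 = 128.
Iteration 7: 128 < 129 holds -> x = 128 * 2 = 256.
Iteration 8: 256 < 129 fails; recursion stops.
SUM(x) = 2 + 4 + 8 + 16 + 32 + 64 + 128 + 256 = 510.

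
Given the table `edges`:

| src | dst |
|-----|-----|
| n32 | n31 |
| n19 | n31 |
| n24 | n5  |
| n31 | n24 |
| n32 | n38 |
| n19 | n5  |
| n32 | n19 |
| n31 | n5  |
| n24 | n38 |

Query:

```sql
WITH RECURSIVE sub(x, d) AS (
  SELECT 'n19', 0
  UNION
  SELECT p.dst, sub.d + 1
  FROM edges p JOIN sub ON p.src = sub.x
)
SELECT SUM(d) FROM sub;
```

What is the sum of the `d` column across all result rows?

Base: (n19, d=0).
Iteration 1: edges from {n19} -> (n31, d=1), (n5, d=1).
Iteration 2: edges from {n31,n5} -> (n24, d=2), (n5, d=2).
Iteration 3: edges from {n24,n5} -> (n38, d=3), (n5, d=3).
Iteration 4: no outgoing edges from {n38,n5}; recursion stops.
SUM(d) = 0 + 1 + 1 + 2 + 2 + 3 + 3 = 12.

12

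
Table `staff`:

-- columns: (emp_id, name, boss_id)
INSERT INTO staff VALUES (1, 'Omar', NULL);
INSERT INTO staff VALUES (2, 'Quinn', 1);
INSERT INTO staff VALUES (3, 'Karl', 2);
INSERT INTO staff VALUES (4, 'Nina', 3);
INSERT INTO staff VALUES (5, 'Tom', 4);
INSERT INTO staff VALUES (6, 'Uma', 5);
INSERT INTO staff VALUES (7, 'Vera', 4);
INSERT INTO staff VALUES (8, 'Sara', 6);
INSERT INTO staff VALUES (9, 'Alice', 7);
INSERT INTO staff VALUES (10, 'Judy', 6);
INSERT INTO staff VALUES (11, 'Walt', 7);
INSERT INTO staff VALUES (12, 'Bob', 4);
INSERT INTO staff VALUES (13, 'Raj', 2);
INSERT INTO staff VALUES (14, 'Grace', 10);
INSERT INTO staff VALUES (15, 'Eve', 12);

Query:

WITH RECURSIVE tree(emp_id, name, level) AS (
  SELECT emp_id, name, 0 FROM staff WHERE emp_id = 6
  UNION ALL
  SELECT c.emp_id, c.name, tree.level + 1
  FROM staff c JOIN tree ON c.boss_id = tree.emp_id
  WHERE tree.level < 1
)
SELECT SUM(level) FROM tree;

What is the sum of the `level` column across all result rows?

2

Base: emp_id=6 (Uma) at level 0.
Iteration 1: rows with boss_id in {6} -> Sara (id 8, level 1), Judy (id 10, level 1).
Iteration 2: level < 1 fails for all current rows; recursion stops.
SUM(level) = 0 + 1 + 1 = 2.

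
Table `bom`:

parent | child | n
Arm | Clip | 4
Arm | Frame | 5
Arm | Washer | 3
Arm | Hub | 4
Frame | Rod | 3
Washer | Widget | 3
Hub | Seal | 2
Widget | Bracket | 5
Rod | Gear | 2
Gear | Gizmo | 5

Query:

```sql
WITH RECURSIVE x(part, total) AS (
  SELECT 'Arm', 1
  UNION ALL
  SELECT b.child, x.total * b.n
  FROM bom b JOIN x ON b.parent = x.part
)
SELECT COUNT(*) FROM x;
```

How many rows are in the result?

Base: (Arm, total=1).
Iteration 1: components of {Arm} -> Clip = 1*4 = 4, Frame = 1*5 = 5, Hub = 1*4 = 4, Washer = 1*3 = 3.
Iteration 2: components of {Clip,Frame,Hub,Washer} -> Rod = 5*3 = 15, Seal = 4*2 = 8, Widget = 3*3 = 9.
Iteration 3: components of {Rod,Seal,Widget} -> Bracket = 9*5 = 45, Gear = 15*2 = 30.
Iteration 4: components of {Bracket,Gear} -> Gizmo = 30*5 = 150.
Iteration 5: no further components; recursion stops.
Total rows emitted: 11.

11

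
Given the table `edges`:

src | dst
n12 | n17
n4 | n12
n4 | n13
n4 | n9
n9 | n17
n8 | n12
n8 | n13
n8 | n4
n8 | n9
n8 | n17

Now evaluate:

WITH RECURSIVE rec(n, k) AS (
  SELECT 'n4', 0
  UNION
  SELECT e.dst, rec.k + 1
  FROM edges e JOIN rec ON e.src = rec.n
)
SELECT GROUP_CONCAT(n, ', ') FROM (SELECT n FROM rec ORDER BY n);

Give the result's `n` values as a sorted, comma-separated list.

Base: (n4, k=0).
Iteration 1: edges from {n4} -> (n12, k=1), (n13, k=1), (n9, k=1).
Iteration 2: edges from {n12,n13,n9} -> (n17, k=2). [UNION drops 1 duplicate row(s)]
Iteration 3: no outgoing edges from {n17}; recursion stops.

n12, n13, n17, n4, n9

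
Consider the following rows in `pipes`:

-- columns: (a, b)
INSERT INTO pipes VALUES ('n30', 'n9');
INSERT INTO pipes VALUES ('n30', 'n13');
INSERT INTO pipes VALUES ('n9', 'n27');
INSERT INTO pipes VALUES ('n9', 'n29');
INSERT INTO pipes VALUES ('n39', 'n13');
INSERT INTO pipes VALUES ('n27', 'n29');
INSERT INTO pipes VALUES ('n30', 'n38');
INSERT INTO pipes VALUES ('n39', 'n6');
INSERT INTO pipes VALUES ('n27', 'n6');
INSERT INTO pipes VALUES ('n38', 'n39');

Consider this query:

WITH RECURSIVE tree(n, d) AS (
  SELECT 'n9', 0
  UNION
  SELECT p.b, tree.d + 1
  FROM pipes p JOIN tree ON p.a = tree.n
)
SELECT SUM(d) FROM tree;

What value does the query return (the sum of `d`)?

6

Base: (n9, d=0).
Iteration 1: edges from {n9} -> (n27, d=1), (n29, d=1).
Iteration 2: edges from {n27,n29} -> (n29, d=2), (n6, d=2).
Iteration 3: no outgoing edges from {n29,n6}; recursion stops.
SUM(d) = 0 + 1 + 1 + 2 + 2 = 6.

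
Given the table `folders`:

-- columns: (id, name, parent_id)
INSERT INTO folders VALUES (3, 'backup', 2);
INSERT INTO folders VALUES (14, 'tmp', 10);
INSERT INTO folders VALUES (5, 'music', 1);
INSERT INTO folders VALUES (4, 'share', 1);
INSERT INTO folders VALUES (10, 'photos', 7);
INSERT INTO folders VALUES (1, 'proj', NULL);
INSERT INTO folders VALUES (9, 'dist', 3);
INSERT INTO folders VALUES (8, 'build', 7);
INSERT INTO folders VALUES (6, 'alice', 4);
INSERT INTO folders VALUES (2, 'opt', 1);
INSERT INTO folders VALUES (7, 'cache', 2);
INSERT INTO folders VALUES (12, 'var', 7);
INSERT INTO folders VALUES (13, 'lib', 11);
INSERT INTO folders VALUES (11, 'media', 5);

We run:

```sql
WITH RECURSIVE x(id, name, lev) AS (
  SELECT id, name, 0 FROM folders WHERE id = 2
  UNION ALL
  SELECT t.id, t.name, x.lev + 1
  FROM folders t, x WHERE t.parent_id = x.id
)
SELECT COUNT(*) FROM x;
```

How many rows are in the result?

Base: id=2 (opt) at lev 0.
Iteration 1: rows with parent_id in {2} -> backup (id 3, lev 1), cache (id 7, lev 1).
Iteration 2: rows with parent_id in {3,7} -> build (id 8, lev 2), dist (id 9, lev 2), photos (id 10, lev 2), var (id 12, lev 2).
Iteration 3: rows with parent_id in {8,9,10,12} -> tmp (id 14, lev 3).
Iteration 4: no rows with parent_id in {14}; recursion stops.
Total rows emitted: 8.

8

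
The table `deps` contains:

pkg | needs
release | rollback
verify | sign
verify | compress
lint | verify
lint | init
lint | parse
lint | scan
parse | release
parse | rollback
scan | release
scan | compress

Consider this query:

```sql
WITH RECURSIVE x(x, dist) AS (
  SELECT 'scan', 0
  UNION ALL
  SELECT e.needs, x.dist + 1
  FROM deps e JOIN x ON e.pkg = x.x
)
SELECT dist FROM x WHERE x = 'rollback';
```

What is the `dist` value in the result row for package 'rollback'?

2

Base: (scan, dist=0).
Iteration 1: edges from {scan} -> (compress, dist=1), (release, dist=1).
Iteration 2: edges from {compress,release} -> (rollback, dist=2).
Iteration 3: no outgoing edges from {rollback}; recursion stops.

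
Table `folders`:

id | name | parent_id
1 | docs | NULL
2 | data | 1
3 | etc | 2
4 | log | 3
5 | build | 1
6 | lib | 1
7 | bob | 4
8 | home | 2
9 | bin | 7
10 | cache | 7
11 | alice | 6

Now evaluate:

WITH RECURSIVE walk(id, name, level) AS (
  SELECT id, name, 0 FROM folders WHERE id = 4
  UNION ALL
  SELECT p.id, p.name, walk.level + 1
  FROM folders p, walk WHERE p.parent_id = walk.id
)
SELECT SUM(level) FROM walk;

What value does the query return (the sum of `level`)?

Base: id=4 (log) at level 0.
Iteration 1: rows with parent_id in {4} -> bob (id 7, level 1).
Iteration 2: rows with parent_id in {7} -> bin (id 9, level 2), cache (id 10, level 2).
Iteration 3: no rows with parent_id in {9,10}; recursion stops.
SUM(level) = 0 + 1 + 2 + 2 = 5.

5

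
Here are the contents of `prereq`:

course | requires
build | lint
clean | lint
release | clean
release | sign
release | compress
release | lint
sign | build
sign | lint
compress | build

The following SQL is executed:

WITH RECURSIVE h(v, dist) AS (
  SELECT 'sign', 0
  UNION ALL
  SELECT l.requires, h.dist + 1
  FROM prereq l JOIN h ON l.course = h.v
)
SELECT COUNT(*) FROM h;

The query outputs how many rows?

Base: (sign, dist=0).
Iteration 1: edges from {sign} -> (build, dist=1), (lint, dist=1).
Iteration 2: edges from {build,lint} -> (lint, dist=2).
Iteration 3: no outgoing edges from {lint}; recursion stops.
Total rows emitted: 4.

4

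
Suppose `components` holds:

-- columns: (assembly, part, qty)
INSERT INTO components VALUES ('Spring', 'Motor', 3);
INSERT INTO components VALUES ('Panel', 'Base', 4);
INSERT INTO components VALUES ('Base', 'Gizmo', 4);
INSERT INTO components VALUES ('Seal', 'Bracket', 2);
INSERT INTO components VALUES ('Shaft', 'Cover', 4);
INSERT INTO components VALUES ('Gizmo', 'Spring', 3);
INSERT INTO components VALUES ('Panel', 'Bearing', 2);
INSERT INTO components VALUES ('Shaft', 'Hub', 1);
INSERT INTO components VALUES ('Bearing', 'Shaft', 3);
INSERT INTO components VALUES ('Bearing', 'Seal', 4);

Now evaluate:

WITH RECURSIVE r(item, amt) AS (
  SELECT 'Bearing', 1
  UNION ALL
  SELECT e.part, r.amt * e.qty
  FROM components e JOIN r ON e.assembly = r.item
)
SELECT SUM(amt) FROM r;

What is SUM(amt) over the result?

Base: (Bearing, amt=1).
Iteration 1: components of {Bearing} -> Seal = 1*4 = 4, Shaft = 1*3 = 3.
Iteration 2: components of {Seal,Shaft} -> Bracket = 4*2 = 8, Cover = 3*4 = 12, Hub = 3*1 = 3.
Iteration 3: no further components; recursion stops.
SUM(amt) = 1 + 4 + 3 + 8 + 12 + 3 = 31.

31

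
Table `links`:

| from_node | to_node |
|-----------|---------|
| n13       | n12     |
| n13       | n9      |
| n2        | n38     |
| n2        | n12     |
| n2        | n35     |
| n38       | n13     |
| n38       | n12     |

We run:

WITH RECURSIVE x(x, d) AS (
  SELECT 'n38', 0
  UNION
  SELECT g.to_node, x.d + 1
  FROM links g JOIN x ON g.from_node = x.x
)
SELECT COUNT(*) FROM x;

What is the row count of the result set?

5

Base: (n38, d=0).
Iteration 1: edges from {n38} -> (n12, d=1), (n13, d=1).
Iteration 2: edges from {n12,n13} -> (n12, d=2), (n9, d=2).
Iteration 3: no outgoing edges from {n12,n9}; recursion stops.
Total rows emitted: 5.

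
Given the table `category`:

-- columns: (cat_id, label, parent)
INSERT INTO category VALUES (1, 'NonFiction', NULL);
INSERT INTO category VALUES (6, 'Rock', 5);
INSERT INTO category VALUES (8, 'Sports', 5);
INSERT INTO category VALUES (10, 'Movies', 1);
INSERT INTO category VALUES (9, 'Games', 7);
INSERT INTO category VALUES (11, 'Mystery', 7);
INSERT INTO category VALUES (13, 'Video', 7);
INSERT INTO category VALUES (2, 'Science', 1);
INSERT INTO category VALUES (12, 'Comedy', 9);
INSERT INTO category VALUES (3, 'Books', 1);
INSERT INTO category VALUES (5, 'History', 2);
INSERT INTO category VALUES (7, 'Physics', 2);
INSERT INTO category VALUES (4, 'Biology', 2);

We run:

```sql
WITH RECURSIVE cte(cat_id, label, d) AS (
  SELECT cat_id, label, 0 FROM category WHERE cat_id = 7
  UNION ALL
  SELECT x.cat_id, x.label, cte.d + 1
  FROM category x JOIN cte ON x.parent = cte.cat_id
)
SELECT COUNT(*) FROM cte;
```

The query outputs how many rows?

Base: cat_id=7 (Physics) at d 0.
Iteration 1: rows with parent in {7} -> Games (id 9, d 1), Mystery (id 11, d 1), Video (id 13, d 1).
Iteration 2: rows with parent in {9,11,13} -> Comedy (id 12, d 2).
Iteration 3: no rows with parent in {12}; recursion stops.
Total rows emitted: 5.

5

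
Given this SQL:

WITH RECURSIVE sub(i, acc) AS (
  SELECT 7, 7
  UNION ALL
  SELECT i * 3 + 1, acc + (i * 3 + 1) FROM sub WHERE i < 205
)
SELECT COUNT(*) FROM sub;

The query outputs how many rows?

Base: i=7, acc=7.
Iteration 1: 7 < 205 holds -> i = 7 * 3 + 1 = 22, acc = 7 + 22 = 29.
Iteration 2: 22 < 205 holds -> i = 22 * 3 + 1 = 67, acc = 29 + 67 = 96.
Iteration 3: 67 < 205 holds -> i = 67 * 3 + 1 = 202, acc = 96 + 202 = 298.
Iteration 4: 202 < 205 holds -> i = 202 * 3 + 1 = 607, acc = 298 + 607 = 905.
Iteration 5: 607 < 205 fails; recursion stops.
Total rows emitted: 5.

5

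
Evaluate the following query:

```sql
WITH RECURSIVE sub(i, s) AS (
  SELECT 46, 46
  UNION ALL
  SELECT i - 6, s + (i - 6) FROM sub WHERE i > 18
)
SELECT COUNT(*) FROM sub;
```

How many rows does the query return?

Base: i=46, s=46.
Iteration 1: 46 > 18 holds -> i = 46 - 6 = 40, s = 46 + 40 = 86.
Iteration 2: 40 > 18 holds -> i = 40 - 6 = 34, s = 86 + 34 = 120.
Iteration 3: 34 > 18 holds -> i = 34 - 6 = 28, s = 120 + 28 = 148.
Iteration 4: 28 > 18 holds -> i = 28 - 6 = 22, s = 148 + 22 = 170.
Iteration 5: 22 > 18 holds -> i = 22 - 6 = 16, s = 170 + 16 = 186.
Iteration 6: 16 > 18 fails; recursion stops.
Total rows emitted: 6.

6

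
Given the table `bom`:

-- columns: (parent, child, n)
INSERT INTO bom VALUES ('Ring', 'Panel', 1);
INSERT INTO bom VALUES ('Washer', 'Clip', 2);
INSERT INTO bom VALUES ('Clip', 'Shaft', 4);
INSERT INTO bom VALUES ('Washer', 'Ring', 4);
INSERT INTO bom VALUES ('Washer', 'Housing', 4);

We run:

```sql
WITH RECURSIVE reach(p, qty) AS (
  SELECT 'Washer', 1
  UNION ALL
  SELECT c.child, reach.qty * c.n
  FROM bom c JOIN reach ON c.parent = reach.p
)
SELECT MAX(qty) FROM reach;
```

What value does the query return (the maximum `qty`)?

8

Base: (Washer, qty=1).
Iteration 1: components of {Washer} -> Clip = 1*2 = 2, Housing = 1*4 = 4, Ring = 1*4 = 4.
Iteration 2: components of {Clip,Housing,Ring} -> Panel = 4*1 = 4, Shaft = 2*4 = 8.
Iteration 3: no further components; recursion stops.
qty values: 1, 4, 4, 2, 4, 8; the maximum is 8.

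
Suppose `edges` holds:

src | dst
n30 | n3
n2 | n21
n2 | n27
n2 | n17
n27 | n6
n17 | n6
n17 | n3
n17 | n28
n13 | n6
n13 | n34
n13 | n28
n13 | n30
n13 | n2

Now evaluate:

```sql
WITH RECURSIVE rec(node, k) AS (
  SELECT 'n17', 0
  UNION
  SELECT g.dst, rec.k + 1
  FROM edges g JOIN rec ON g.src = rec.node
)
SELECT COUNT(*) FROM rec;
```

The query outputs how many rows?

Base: (n17, k=0).
Iteration 1: edges from {n17} -> (n28, k=1), (n3, k=1), (n6, k=1).
Iteration 2: no outgoing edges from {n28,n3,n6}; recursion stops.
Total rows emitted: 4.

4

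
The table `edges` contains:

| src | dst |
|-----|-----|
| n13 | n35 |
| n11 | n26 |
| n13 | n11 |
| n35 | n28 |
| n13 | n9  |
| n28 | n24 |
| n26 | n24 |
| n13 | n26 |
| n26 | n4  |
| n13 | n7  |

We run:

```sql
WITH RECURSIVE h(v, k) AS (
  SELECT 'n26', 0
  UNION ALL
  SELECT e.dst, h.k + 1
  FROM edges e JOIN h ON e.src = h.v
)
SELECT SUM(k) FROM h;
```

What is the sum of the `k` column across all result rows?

2

Base: (n26, k=0).
Iteration 1: edges from {n26} -> (n24, k=1), (n4, k=1).
Iteration 2: no outgoing edges from {n24,n4}; recursion stops.
SUM(k) = 0 + 1 + 1 = 2.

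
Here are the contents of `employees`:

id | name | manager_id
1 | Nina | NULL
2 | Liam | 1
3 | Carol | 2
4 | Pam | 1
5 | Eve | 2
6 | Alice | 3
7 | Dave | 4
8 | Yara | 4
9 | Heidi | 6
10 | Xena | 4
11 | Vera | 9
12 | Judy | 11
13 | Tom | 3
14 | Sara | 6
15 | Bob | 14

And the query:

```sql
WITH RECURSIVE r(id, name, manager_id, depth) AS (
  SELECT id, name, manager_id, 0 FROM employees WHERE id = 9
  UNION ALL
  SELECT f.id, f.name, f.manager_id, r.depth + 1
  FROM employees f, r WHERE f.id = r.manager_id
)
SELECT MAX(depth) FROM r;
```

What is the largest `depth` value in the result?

Base: id=9 (Heidi), manager_id=6, depth 0.
Iteration 1: join on id=6 -> Alice (id 6, manager_id=3, depth 1).
Iteration 2: join on id=3 -> Carol (id 3, manager_id=2, depth 2).
Iteration 3: join on id=2 -> Liam (id 2, manager_id=1, depth 3).
Iteration 4: join on id=1 -> Nina (id 1, manager_id=NULL, depth 4).
Iteration 5: manager_id is NULL; no match; recursion stops.
depth values: 0, 1, 2, 3, 4; the maximum is 4.

4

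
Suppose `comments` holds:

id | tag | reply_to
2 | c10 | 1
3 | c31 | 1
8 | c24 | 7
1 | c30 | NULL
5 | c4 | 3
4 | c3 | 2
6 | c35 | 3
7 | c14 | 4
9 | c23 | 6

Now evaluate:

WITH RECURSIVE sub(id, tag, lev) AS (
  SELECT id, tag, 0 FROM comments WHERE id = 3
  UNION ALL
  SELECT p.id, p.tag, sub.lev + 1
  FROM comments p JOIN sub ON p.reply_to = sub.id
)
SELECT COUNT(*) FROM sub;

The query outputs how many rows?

4

Base: id=3 (c31) at lev 0.
Iteration 1: rows with reply_to in {3} -> c4 (id 5, lev 1), c35 (id 6, lev 1).
Iteration 2: rows with reply_to in {5,6} -> c23 (id 9, lev 2).
Iteration 3: no rows with reply_to in {9}; recursion stops.
Total rows emitted: 4.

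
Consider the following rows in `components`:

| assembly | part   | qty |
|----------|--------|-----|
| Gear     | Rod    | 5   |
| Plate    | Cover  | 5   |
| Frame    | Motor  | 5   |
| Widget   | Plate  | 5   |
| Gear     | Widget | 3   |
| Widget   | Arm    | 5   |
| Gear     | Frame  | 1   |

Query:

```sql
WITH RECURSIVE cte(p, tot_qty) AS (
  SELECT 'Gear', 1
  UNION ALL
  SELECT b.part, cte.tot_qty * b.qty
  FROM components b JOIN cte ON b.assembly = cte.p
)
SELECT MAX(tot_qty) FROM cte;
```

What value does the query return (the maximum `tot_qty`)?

75

Base: (Gear, tot_qty=1).
Iteration 1: components of {Gear} -> Frame = 1*1 = 1, Rod = 1*5 = 5, Widget = 1*3 = 3.
Iteration 2: components of {Frame,Rod,Widget} -> Arm = 3*5 = 15, Motor = 1*5 = 5, Plate = 3*5 = 15.
Iteration 3: components of {Arm,Motor,Plate} -> Cover = 15*5 = 75.
Iteration 4: no further components; recursion stops.
tot_qty values: 1, 3, 1, 5, 15, 15, 5, 75; the maximum is 75.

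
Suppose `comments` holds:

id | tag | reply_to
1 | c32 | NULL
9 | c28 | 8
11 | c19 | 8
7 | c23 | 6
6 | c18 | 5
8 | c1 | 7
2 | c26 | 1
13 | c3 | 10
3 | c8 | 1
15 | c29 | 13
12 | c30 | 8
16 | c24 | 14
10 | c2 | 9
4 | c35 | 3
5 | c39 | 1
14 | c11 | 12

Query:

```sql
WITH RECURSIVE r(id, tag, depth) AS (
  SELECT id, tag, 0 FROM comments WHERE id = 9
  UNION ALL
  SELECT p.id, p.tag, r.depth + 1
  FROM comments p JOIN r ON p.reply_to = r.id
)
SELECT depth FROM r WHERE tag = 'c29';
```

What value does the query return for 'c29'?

3

Base: id=9 (c28) at depth 0.
Iteration 1: rows with reply_to in {9} -> c2 (id 10, depth 1).
Iteration 2: rows with reply_to in {10} -> c3 (id 13, depth 2).
Iteration 3: rows with reply_to in {13} -> c29 (id 15, depth 3).
Iteration 4: no rows with reply_to in {15}; recursion stops.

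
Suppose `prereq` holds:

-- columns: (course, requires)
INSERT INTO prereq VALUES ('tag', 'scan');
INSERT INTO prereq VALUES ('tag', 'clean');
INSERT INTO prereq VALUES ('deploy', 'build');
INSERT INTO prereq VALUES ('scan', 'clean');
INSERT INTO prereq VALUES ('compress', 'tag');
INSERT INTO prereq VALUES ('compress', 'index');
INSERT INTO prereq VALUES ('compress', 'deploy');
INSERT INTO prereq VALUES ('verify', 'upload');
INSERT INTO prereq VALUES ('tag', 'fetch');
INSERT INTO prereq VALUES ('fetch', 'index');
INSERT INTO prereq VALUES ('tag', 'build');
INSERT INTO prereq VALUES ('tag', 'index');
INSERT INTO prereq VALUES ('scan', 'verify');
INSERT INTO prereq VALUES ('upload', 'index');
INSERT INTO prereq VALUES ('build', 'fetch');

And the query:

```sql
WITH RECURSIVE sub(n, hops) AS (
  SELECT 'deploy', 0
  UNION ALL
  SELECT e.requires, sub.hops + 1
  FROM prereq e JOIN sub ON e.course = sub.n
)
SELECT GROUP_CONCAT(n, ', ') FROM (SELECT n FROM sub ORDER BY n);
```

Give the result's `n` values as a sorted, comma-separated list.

build, deploy, fetch, index

Base: (deploy, hops=0).
Iteration 1: edges from {deploy} -> (build, hops=1).
Iteration 2: edges from {build} -> (fetch, hops=2).
Iteration 3: edges from {fetch} -> (index, hops=3).
Iteration 4: no outgoing edges from {index}; recursion stops.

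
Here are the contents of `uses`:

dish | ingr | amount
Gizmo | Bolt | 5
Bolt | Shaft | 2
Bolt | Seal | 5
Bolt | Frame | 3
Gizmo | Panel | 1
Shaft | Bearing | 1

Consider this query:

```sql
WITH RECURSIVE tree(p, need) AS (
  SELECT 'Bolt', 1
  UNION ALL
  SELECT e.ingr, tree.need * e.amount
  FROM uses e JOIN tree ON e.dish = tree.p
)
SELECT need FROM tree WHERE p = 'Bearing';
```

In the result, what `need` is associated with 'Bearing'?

Base: (Bolt, need=1).
Iteration 1: components of {Bolt} -> Frame = 1*3 = 3, Seal = 1*5 = 5, Shaft = 1*2 = 2.
Iteration 2: components of {Frame,Seal,Shaft} -> Bearing = 2*1 = 2.
Iteration 3: no further components; recursion stops.

2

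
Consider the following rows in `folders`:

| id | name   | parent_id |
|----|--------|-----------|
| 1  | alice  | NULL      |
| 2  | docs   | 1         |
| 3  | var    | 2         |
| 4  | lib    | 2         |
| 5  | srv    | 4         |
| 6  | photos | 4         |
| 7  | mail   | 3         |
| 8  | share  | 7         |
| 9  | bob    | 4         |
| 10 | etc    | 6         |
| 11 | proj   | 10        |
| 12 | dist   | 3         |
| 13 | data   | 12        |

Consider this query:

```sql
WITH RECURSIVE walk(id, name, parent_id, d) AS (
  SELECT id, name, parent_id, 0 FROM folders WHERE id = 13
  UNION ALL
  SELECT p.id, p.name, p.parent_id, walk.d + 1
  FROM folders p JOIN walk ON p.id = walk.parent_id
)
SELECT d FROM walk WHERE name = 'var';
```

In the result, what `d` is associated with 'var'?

2

Base: id=13 (data), parent_id=12, d 0.
Iteration 1: join on id=12 -> dist (id 12, parent_id=3, d 1).
Iteration 2: join on id=3 -> var (id 3, parent_id=2, d 2).
Iteration 3: join on id=2 -> docs (id 2, parent_id=1, d 3).
Iteration 4: join on id=1 -> alice (id 1, parent_id=NULL, d 4).
Iteration 5: parent_id is NULL; no match; recursion stops.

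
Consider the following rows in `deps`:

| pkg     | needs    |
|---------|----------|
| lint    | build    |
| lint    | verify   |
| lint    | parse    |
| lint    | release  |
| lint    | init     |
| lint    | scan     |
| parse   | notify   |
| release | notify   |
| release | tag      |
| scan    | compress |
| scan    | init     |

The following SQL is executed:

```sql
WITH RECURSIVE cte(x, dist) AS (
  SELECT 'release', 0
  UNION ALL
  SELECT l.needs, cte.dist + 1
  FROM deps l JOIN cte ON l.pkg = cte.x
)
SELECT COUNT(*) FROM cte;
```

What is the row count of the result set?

3

Base: (release, dist=0).
Iteration 1: edges from {release} -> (notify, dist=1), (tag, dist=1).
Iteration 2: no outgoing edges from {notify,tag}; recursion stops.
Total rows emitted: 3.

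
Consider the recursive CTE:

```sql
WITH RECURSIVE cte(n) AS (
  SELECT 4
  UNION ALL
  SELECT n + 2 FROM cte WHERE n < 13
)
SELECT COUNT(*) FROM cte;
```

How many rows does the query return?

6

Base: n=4.
Iteration 1: 4 < 13 holds -> n = 4 + 2 = 6.
Iteration 2: 6 < 13 holds -> n = 6 + 2 = 8.
Iteration 3: 8 < 13 holds -> n = 8 + 2 = 10.
Iteration 4: 10 < 13 holds -> n = 10 + 2 = 12.
Iteration 5: 12 < 13 holds -> n = 12 + 2 = 14.
Iteration 6: 14 < 13 fails; recursion stops.
Total rows emitted: 6.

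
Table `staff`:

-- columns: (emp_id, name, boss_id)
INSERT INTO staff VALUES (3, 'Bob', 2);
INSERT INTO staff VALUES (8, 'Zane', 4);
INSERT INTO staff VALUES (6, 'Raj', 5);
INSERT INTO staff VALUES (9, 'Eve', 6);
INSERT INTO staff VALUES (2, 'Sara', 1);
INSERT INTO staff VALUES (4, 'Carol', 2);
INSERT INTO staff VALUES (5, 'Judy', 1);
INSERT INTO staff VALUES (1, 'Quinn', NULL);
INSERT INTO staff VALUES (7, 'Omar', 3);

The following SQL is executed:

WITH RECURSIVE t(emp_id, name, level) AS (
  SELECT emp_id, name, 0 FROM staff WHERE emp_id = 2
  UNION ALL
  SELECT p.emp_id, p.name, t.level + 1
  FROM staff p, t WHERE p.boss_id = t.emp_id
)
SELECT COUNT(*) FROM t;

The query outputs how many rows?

Base: emp_id=2 (Sara) at level 0.
Iteration 1: rows with boss_id in {2} -> Bob (id 3, level 1), Carol (id 4, level 1).
Iteration 2: rows with boss_id in {3,4} -> Omar (id 7, level 2), Zane (id 8, level 2).
Iteration 3: no rows with boss_id in {7,8}; recursion stops.
Total rows emitted: 5.

5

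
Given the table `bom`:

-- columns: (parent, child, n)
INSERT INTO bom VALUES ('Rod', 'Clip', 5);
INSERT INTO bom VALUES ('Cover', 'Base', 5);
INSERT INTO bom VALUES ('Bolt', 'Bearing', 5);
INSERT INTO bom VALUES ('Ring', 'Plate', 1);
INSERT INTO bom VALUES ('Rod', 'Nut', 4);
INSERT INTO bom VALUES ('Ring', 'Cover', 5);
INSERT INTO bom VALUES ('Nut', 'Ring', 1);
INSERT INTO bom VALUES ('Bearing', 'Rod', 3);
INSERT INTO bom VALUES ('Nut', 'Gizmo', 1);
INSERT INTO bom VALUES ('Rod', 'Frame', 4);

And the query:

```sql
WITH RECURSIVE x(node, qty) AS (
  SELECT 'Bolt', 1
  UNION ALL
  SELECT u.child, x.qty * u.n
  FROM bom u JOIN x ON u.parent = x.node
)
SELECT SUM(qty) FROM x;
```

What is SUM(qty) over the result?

Base: (Bolt, qty=1).
Iteration 1: components of {Bolt} -> Bearing = 1*5 = 5.
Iteration 2: components of {Bearing} -> Rod = 5*3 = 15.
Iteration 3: components of {Rod} -> Clip = 15*5 = 75, Frame = 15*4 = 60, Nut = 15*4 = 60.
Iteration 4: components of {Clip,Frame,Nut} -> Gizmo = 60*1 = 60, Ring = 60*1 = 60.
Iteration 5: components of {Gizmo,Ring} -> Cover = 60*5 = 300, Plate = 60*1 = 60.
Iteration 6: components of {Cover,Plate} -> Base = 300*5 = 1500.
Iteration 7: no further components; recursion stops.
SUM(qty) = 1 + 5 + 15 + 60 + 60 + 75 + 60 + 60 + 300 + 60 + 1500 = 2196.

2196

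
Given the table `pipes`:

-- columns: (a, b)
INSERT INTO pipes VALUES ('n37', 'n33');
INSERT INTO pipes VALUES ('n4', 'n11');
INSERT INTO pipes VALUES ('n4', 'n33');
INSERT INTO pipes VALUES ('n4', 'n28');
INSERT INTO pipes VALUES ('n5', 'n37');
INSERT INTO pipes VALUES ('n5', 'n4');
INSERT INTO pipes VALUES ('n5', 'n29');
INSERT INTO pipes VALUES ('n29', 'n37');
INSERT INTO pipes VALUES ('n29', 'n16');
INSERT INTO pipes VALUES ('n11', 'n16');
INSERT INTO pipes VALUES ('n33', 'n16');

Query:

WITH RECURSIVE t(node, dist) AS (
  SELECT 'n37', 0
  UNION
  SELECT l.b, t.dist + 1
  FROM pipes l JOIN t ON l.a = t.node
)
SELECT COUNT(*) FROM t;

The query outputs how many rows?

3

Base: (n37, dist=0).
Iteration 1: edges from {n37} -> (n33, dist=1).
Iteration 2: edges from {n33} -> (n16, dist=2).
Iteration 3: no outgoing edges from {n16}; recursion stops.
Total rows emitted: 3.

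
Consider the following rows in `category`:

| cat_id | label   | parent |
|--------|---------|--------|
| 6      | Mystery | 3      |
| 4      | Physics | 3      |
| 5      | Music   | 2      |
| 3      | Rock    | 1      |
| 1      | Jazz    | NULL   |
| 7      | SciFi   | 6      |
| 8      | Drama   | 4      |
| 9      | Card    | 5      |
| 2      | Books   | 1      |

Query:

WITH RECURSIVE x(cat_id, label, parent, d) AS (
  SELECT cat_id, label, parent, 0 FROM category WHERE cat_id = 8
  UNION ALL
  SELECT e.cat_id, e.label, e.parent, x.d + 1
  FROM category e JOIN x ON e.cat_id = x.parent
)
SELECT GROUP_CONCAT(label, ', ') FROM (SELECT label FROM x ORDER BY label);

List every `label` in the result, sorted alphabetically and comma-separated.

Drama, Jazz, Physics, Rock

Base: cat_id=8 (Drama), parent=4, d 0.
Iteration 1: join on cat_id=4 -> Physics (id 4, parent=3, d 1).
Iteration 2: join on cat_id=3 -> Rock (id 3, parent=1, d 2).
Iteration 3: join on cat_id=1 -> Jazz (id 1, parent=NULL, d 3).
Iteration 4: parent is NULL; no match; recursion stops.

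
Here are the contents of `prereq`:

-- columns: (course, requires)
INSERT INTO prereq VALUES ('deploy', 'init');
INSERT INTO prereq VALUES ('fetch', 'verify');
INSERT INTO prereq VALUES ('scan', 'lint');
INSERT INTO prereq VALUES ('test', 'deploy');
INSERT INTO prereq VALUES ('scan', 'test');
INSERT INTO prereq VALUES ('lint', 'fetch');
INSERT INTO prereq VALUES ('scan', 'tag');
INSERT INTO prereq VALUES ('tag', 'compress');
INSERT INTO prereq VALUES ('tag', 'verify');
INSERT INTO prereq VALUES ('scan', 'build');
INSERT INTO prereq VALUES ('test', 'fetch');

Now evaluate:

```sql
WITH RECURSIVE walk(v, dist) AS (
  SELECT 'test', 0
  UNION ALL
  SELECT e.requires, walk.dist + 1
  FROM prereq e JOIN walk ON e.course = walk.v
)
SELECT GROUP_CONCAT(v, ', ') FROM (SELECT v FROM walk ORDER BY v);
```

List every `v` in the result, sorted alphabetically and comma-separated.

Base: (test, dist=0).
Iteration 1: edges from {test} -> (deploy, dist=1), (fetch, dist=1).
Iteration 2: edges from {deploy,fetch} -> (init, dist=2), (verify, dist=2).
Iteration 3: no outgoing edges from {init,verify}; recursion stops.

deploy, fetch, init, test, verify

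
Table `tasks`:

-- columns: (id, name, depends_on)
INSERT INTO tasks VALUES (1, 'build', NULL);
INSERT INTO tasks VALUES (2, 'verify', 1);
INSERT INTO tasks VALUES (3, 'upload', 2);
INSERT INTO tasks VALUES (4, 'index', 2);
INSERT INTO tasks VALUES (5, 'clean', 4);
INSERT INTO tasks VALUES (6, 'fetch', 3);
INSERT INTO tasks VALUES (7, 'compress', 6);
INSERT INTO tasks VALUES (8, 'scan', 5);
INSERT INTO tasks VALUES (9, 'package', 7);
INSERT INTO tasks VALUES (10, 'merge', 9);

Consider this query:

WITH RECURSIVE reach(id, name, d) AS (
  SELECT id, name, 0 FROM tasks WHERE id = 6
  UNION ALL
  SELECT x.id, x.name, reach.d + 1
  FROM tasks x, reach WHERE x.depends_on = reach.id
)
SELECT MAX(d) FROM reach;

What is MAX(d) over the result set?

Base: id=6 (fetch) at d 0.
Iteration 1: rows with depends_on in {6} -> compress (id 7, d 1).
Iteration 2: rows with depends_on in {7} -> package (id 9, d 2).
Iteration 3: rows with depends_on in {9} -> merge (id 10, d 3).
Iteration 4: no rows with depends_on in {10}; recursion stops.
d values: 0, 1, 2, 3; the maximum is 3.

3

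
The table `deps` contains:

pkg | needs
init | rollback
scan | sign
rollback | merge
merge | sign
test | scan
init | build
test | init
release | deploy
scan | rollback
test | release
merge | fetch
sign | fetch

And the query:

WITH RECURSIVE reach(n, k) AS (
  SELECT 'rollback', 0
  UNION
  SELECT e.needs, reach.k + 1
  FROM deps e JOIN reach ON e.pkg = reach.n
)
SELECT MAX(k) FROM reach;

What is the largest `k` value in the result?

3

Base: (rollback, k=0).
Iteration 1: edges from {rollback} -> (merge, k=1).
Iteration 2: edges from {merge} -> (fetch, k=2), (sign, k=2).
Iteration 3: edges from {fetch,sign} -> (fetch, k=3).
Iteration 4: no outgoing edges from {fetch}; recursion stops.
k values: 0, 1, 2, 2, 3; the maximum is 3.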